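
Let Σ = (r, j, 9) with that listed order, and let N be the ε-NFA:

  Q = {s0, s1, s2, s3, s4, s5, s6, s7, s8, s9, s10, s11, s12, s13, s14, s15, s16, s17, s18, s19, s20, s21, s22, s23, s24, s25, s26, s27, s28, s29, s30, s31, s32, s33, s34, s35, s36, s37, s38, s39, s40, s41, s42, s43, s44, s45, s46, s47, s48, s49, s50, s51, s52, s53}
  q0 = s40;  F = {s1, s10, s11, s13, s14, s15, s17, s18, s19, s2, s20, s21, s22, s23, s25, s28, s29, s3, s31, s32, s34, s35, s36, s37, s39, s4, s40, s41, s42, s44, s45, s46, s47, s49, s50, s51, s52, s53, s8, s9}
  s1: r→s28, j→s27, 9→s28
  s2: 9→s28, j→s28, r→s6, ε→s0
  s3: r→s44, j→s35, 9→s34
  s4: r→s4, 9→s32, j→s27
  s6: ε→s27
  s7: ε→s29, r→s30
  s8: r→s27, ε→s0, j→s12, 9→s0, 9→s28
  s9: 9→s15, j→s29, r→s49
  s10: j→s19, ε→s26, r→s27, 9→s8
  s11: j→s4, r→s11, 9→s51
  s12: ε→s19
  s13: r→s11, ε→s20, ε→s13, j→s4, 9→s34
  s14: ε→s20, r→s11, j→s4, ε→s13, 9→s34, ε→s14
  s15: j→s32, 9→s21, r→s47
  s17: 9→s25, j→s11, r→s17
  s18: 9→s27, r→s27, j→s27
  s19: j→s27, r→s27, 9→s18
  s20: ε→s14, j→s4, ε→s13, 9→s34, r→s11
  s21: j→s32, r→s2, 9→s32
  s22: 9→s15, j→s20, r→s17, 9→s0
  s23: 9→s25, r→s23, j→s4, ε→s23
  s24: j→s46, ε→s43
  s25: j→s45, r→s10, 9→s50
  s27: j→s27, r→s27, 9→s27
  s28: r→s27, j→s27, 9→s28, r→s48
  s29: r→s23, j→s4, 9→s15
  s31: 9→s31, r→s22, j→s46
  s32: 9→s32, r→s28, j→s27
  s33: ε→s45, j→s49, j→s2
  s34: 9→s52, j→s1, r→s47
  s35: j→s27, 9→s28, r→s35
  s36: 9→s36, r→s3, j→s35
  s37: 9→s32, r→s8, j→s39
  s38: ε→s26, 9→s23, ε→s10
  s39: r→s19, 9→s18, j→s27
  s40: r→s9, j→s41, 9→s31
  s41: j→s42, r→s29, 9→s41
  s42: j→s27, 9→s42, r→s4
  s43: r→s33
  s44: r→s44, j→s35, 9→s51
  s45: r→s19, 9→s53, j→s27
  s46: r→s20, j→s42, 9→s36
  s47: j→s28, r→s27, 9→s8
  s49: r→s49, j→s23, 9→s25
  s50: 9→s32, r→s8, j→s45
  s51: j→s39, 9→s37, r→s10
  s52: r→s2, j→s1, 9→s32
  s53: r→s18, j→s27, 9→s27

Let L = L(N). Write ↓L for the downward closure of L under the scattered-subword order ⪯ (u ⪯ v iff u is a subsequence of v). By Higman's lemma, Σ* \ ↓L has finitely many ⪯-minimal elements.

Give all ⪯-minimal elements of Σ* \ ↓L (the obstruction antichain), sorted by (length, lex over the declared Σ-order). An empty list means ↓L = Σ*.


A = [jjj, r9rr, r9jj, r999j, rr9j99, 9j9j9r].

|Q|=54, |F|=40, |δ|=150 (18 ε).
min D↑ (39 st, q0=0, F={16}): 0:r→1,j→2,9→3 1:r→4,j→5,9→6 2:r→5,j→7,9→2 3:r→8,j→9,9→3 4:r→4,j→10,9→11 5:r→10,j→12,9→6 6:r→13,j→14,9→15 7:r→12,j→16,9→7 8:r→17,j→18,9→6 9:r→18,j→7,9→19 10:r→10,j→12,9→11 11:r→20,j→21,9→22 12:r→12,j→16,9→14 13:r→16,j→23,9→24 14:r→23,j→16,9→14 15:r→25,j→14,9→14 16:r→16,j→16,9→16 17:r→17,j→26,9→11 18:r→26,j→12,9→27 19:r→28,j→29,9→19 20:r→16,j→30,9→24 21:r→30,j→16,9→31 22:r→24,j→21,9→14 23:r→16,j→16,9→23 24:r→16,j→30,9→23 25:r→16,j→23,9→23 26:r→26,j→12,9→32 27:r→13,j→33,9→34 28:r→35,j→29,9→27 29:r→29,j→16,9→23 30:r→16,j→16,9→36 31:r→36,j→16,9→16 32:r→20,j→37,9→38 33:r→23,j→16,9→23 34:r→25,j→33,9→14 35:r→35,j→29,9→32 36:r→16,j→16,9→16 37:r→30,j→16,9→36 38:r→24,j→37,9→14.
'jjj': N↓-sim [46, 40, 14, 1] end={s27} — reject; 3/3 single-dels accept.
'r9rr': |S_i|=[46, 40, 26, 13, 3] end={s27,s48,s6} — reject; 4/4 deletions ∈↓L.
'r9jj': run [46, 40, 26, 11, 1] end={s27} — reject; 4/4 del acc.
'r999j': N↓-sim [46, 40, 26, 19, 7, 1] end={s27} rej; 5/5 single-dels accept.
'rr9j99': |S_i|=[46, 40, 28, 18, 7, 3, 1] end={s27} ∉↓L; 6/6 deletions ∈↓L.
'9j9j9r': |S_i|=[46, 43, 33, 27, 9, 4, 2] end={s27,s48} — reject; 6/6 del acc.
6 words, ⪯-incomp.


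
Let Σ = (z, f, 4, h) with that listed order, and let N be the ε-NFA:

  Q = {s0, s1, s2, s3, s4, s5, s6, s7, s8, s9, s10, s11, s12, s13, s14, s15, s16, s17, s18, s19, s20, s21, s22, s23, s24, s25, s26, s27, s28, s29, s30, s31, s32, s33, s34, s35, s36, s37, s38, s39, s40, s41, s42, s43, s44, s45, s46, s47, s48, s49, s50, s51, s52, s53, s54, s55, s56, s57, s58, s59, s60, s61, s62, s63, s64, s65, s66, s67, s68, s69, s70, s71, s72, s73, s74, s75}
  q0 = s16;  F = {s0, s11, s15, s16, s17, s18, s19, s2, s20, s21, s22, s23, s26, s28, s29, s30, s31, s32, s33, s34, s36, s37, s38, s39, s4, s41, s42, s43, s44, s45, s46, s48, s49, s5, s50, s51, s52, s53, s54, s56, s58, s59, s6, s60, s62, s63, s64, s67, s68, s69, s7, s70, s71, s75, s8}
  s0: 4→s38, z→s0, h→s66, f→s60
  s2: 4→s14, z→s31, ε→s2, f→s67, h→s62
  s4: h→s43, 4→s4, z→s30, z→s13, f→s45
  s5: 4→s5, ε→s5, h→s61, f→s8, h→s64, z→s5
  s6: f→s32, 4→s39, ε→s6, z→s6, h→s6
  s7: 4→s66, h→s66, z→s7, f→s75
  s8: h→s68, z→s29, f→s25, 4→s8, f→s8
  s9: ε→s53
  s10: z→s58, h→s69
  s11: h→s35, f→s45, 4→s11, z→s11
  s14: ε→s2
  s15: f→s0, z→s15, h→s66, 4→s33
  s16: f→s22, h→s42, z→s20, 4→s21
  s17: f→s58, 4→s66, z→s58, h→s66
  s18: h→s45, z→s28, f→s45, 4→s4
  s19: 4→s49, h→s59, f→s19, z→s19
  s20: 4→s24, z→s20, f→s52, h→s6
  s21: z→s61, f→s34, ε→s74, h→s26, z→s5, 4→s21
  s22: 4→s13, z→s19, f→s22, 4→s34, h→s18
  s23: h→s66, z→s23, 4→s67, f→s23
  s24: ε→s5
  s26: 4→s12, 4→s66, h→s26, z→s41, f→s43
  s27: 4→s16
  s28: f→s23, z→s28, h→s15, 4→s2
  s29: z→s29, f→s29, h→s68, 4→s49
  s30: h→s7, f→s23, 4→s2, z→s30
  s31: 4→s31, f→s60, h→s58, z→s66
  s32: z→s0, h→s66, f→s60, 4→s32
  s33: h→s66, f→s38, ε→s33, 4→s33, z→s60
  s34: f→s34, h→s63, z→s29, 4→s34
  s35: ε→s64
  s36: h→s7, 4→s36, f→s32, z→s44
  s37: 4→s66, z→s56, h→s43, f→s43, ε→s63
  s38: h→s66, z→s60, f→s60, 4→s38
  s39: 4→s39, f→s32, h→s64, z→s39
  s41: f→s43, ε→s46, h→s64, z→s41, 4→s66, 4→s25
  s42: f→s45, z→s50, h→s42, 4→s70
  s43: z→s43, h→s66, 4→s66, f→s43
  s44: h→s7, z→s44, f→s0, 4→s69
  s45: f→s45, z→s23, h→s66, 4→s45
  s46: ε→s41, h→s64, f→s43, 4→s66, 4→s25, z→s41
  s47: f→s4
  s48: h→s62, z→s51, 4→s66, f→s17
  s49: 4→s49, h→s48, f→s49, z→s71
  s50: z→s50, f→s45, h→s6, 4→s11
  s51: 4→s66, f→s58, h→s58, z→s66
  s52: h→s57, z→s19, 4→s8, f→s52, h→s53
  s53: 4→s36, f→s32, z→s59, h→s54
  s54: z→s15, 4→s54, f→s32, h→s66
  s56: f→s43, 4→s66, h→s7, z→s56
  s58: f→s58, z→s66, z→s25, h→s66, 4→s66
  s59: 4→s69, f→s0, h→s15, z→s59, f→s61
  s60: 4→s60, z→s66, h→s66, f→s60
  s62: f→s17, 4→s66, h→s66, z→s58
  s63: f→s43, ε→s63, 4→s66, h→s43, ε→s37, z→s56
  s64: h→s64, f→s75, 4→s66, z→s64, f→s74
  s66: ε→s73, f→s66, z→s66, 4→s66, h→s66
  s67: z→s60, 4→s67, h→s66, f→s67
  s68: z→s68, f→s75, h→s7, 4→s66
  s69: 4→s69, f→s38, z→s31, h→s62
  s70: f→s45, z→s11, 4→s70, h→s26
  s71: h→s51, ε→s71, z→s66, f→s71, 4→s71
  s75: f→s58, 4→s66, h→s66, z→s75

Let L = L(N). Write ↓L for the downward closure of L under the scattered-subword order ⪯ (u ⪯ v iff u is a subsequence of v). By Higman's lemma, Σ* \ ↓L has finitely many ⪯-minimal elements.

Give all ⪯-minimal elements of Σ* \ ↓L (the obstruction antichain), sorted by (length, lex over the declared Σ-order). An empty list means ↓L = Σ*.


|Q|=76, |F|=55, |δ|=256 (16 ε).
min D↑ (54 st, q0=0, F={28}): 0:z→1,f→2,4→3,h→4 1:z→1,f→5,4→6,h→7 2:z→8,f→2,4→9,h→10 3:z→6,f→9,4→3,h→11 4:z→12,f→13,4→14,h→4 5:z→8,f→5,4→15,h→16 6:z→6,f→15,4→6,h→17 7:z→7,f→18,4→19,h→7 8:z→8,f→8,4→20,h→21 9:z→22,f→9,4→9,h→23 10:z→24,f→13,4→25,h→13 11:z→26,f→27,4→28,h→11 12:z→12,f→13,4→29,h→7 13:z→30,f→13,4→13,h→28 14:z→29,f→13,4→14,h→11 15:z→22,f→15,4→15,h→31 16:z→21,f→18,4→32,h→33 17:z→17,f→34,4→28,h→17 18:z→35,f→36,4→18,h→28 19:z→19,f→18,4→19,h→17 20:z→37,f→20,4→20,h→38 21:z→21,f→35,4→39,h→40 22:z→22,f→22,4→20,h→31 23:z→41,f→27,4→28,h→27 24:z→24,f→30,4→42,h→40 25:z→43,f→13,4→25,h→27 26:z→26,f→27,4→28,h→17 27:z→27,f→27,4→28,h→28 28:z→28,f→28,4→28,h→28 29:z→29,f→13,4→29,h→17 30:z→30,f→30,4→44,h→28 31:z→31,f→34,4→28,h→45 32:z→46,f→18,4→32,h→45 33:z→40,f→18,4→33,h→28 34:z→34,f→47,4→28,h→28 35:z→35,f→36,4→48,h→28 36:z→28,f→36,4→36,h→28 37:z→28,f→37,4→37,h→49 38:z→49,f→50,4→28,h→51 39:z→52,f→48,4→39,h→51 40:z→40,f→35,4→53,h→28 41:z→41,f→27,4→28,h→45 42:z→52,f→44,4→42,h→51 43:z→43,f→30,4→42,h→45 44:z→36,f→44,4→44,h→28 45:z→45,f→34,4→28,h→28 46:z→46,f→35,4→39,h→45 47:z→28,f→47,4→28,h→28 48:z→36,f→36,4→48,h→28 49:z→28,f→47,4→28,h→47 50:z→47,f→47,4→28,h→28 51:z→47,f→50,4→28,h→28 52:z→28,f→36,4→52,h→47 53:z→36,f→48,4→53,h→28.
'4h4': run [66, 53, 23, 4] end={s12,s25,s66,s73} rej; 3/3 deletions ∈↓L.
'hfh': N↓-sim [66, 53, 16, 2] end={s66,s73} rej; 3/3 deletions ∈↓L.
'fhhh': N↓-sim [66, 49, 40, 19, 2] end={s66,s73} ∉↓L; 4/4 del acc.
'zhffz': N↓-sim [66, 54, 31, 12, 5, 3] end={s25,s66,s73} rej; 5/5 deletions ∈↓L.
'fz4zz': |S_i|=[66, 49, 34, 18, 8, 3] end={s25,s66,s73} rej; 5/5 del acc.
5 minimals (antichain).

Antichain: [4h4, hfh, fhhh, zhffz, fz4zz].


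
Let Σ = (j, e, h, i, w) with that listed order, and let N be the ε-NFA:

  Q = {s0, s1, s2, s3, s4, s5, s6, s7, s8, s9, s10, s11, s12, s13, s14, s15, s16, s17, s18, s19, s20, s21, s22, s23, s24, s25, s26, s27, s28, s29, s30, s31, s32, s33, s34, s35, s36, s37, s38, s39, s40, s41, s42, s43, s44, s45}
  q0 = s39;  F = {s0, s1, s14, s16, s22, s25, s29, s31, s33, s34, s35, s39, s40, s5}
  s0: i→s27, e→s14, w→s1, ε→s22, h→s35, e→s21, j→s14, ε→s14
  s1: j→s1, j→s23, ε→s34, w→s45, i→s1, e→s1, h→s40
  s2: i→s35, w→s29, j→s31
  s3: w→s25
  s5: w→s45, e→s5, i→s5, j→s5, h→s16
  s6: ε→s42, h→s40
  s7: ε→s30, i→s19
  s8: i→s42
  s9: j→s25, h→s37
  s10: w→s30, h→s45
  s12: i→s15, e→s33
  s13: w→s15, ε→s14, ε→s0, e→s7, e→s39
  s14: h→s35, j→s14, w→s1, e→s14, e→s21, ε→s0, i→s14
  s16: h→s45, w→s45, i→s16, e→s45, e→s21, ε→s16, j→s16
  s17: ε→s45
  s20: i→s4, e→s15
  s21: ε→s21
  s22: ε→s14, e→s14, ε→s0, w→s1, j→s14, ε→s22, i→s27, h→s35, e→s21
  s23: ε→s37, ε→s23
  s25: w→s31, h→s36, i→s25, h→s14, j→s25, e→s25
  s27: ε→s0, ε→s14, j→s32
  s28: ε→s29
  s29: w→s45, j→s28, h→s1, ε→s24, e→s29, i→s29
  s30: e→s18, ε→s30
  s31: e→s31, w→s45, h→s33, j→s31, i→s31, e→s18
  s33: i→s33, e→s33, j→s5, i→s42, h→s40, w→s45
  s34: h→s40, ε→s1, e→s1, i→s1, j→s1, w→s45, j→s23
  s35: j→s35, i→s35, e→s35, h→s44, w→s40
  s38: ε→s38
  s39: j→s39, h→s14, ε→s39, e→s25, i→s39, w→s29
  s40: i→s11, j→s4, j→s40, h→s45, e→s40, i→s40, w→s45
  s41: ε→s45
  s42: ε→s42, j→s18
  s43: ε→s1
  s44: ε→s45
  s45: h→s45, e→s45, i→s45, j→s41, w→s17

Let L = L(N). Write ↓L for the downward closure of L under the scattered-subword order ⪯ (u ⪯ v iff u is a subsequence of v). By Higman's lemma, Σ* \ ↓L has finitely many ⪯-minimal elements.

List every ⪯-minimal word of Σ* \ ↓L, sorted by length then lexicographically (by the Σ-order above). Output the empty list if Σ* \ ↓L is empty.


Antichain: [ww, hhh, ewhjhe].

|Q|=46, |F|=14, |δ|=135 (28 ε).
min D↑ (12 st, q0=0, F={7}): 0:j→0,e→1,h→2,i→0,w→3 1:j→1,e→1,h→2,i→1,w→4 2:j→2,e→2,h→5,i→2,w→6 3:j→3,e→3,h→6,i→3,w→7 4:j→4,e→4,h→8,i→4,w→7 5:j→5,e→5,h→7,i→5,w→9 6:j→6,e→6,h→9,i→6,w→7 7:j→7,e→7,h→7,i→7,w→7 8:j→10,e→8,h→9,i→8,w→7 9:j→9,e→9,h→7,i→9,w→7 10:j→10,e→10,h→11,i→10,w→7 11:j→11,e→7,h→7,i→11,w→7 (ε-aug+det+¬).
'ww': N↓-sim [30, 20, 3] end={s17,s41,s45} — reject; 2/2 deletions ∈↓L.
'hhh': N↓-sim [30, 24, 10, 4] end={s17,s41,s44,s45} ∉↓L; 3/3 single-dels accept.
'ewhjhe': run [30, 29, 17, 12, 10, 5, 4] end={s17,s21,s41,s45} ∉↓L; 6/6 deletions ∈↓L.
3 words, ⪯-incomp.


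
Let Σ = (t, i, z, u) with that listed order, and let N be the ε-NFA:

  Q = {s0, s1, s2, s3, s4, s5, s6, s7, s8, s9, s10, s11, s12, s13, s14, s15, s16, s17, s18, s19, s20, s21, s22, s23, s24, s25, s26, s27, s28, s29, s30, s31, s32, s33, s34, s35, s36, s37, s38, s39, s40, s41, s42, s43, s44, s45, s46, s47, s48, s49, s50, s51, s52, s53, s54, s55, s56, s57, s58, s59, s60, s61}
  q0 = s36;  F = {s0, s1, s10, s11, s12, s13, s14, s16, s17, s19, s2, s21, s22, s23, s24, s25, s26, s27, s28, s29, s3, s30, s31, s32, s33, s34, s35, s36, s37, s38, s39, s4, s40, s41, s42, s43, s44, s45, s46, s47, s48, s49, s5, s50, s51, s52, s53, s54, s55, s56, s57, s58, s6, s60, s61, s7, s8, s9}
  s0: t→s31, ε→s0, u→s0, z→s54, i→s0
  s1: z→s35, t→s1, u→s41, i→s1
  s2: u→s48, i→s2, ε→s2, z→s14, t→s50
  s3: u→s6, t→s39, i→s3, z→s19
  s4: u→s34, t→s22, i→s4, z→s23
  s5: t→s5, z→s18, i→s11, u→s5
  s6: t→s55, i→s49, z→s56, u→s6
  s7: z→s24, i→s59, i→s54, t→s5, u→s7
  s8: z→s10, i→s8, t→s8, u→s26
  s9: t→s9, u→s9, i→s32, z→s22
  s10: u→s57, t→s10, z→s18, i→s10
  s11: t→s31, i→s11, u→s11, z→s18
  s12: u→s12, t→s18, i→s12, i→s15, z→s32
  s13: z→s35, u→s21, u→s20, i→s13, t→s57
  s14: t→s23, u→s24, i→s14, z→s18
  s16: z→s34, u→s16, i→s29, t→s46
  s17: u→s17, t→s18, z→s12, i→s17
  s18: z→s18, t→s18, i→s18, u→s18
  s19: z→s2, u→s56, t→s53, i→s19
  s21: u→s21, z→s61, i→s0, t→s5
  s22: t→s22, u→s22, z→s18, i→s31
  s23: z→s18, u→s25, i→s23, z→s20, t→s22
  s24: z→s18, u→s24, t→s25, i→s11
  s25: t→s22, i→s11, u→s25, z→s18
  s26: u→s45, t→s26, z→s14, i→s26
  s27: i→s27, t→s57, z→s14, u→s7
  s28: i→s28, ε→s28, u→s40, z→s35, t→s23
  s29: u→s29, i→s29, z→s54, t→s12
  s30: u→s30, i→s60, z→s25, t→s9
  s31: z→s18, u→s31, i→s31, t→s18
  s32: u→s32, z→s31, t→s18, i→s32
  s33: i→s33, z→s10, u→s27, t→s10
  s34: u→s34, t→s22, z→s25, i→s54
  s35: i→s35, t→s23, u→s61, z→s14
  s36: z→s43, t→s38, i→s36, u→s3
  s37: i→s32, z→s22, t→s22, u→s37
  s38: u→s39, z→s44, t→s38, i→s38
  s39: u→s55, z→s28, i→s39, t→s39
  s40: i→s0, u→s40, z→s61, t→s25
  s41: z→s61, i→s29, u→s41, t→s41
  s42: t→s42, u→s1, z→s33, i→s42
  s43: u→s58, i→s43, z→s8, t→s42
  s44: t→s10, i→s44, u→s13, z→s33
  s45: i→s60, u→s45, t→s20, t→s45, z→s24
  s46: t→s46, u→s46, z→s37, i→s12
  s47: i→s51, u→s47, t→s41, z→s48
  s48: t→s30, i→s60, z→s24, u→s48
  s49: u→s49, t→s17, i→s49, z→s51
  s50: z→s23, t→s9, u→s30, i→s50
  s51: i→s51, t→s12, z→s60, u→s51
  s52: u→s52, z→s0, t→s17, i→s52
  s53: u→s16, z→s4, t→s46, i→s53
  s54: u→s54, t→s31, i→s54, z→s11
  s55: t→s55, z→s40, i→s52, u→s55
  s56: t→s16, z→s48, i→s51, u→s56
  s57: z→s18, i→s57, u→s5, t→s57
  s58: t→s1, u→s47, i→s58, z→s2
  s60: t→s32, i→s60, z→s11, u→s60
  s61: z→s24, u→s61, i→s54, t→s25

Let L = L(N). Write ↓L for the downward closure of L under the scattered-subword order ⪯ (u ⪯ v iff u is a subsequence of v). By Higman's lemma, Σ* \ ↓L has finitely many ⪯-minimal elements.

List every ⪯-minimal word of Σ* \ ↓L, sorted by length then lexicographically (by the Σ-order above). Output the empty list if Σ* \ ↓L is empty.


A = [tztz, zzzz, uuitt, uzttit].

|Q|=62, |F|=58, |δ|=244 (3 ε).
min D↑ (59 st, q0=0, F={23}): 0:t→1,i→0,z→2,u→3 1:t→1,i→1,z→4,u→5 2:t→6,i→2,z→7,u→8 3:t→5,i→3,z→9,u→10 4:t→11,i→4,z→12,u→13 5:t→5,i→5,z→14,u→15 6:t→6,i→6,z→12,u→16 7:t→7,i→7,z→11,u→17 8:t→16,i→8,z→18,u→19 9:t→20,i→9,z→18,u→21 10:t→15,i→22,z→21,u→10 11:t→11,i→11,z→23,u→24 12:t→11,i→12,z→11,u→25 13:t→24,i→13,z→26,u→27 14:t→28,i→14,z→26,u→29 15:t→15,i→30,z→29,u→15 16:t→16,i→16,z→26,u→31 17:t→17,i→17,z→32,u→33 18:t→34,i→18,z→32,u→35 19:t→31,i→36,z→35,u→19 20:t→37,i→20,z→38,u→39 21:t→39,i→36,z→35,u→21 22:t→40,i→22,z→36,u→22 23:t→23,i→23,z→23,u→23 24:t→24,i→24,z→23,u→41 25:t→24,i→25,z→32,u→42 26:t→28,i→26,z→32,u→43 27:t→41,i→44,z→43,u→27 28:t→45,i→28,z→23,u→46 29:t→46,i→44,z→43,u→29 30:t→40,i→30,z→44,u→30 31:t→31,i→47,z→43,u→31 32:t→28,i→32,z→23,u→48 33:t→33,i→49,z→48,u→33 34:t→50,i→34,z→28,u→51 35:t→51,i→49,z→48,u→35 36:t→52,i→36,z→49,u→36 37:t→37,i→52,z→53,u→37 38:t→45,i→38,z→28,u→54 39:t→37,i→47,z→54,u→39 40:t→23,i→40,z→52,u→40 41:t→41,i→55,z→23,u→41 42:t→41,i→56,z→48,u→42 43:t→46,i→56,z→48,u→43 44:t→57,i→44,z→56,u→44 45:t→45,i→57,z→23,u→45 46:t→45,i→55,z→23,u→46 47:t→52,i→47,z→56,u→47 48:t→46,i→55,z→23,u→48 49:t→58,i→49,z→55,u→49 50:t→50,i→58,z→45,u→50 51:t→50,i→49,z→46,u→51 52:t→23,i→52,z→58,u→52 53:t→45,i→58,z→45,u→53 54:t→45,i→56,z→46,u→54 55:t→57,i→55,z→23,u→55 56:t→57,i→56,z→55,u→56 57:t→23,i→57,z→23,u→57 58:t→23,i→58,z→57,u→58 [Hopcroft].
'tztz': |S_i|=[62, 50, 31, 10, 2] end={s18,s20} rej; 4/4 deletions ∈↓L.
'zzzz': run [62, 53, 32, 12, 2] end={s18,s20} ∉↓L; 4/4 del acc.
'uuitt': |S_i|=[62, 54, 37, 15, 6, 1] end={s18} rej; 5/5 deletions ∈↓L.
'uzttit': |S_i|=[62, 54, 34, 22, 9, 5, 1] end={s18} ∉↓L; 6/6 del acc.
4 obstructions.


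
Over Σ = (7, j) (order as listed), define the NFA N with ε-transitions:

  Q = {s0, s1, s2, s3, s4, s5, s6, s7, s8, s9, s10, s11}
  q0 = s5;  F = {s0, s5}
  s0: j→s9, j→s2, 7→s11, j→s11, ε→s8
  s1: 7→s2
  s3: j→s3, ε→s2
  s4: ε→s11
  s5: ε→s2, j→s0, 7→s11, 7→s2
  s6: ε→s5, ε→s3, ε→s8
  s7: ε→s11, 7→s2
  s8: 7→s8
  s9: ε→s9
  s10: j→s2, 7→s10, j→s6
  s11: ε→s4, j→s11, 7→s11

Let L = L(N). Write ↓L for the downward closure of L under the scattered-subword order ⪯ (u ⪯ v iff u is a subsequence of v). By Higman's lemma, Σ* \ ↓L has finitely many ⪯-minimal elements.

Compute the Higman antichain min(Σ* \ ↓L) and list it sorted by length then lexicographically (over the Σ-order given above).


|Q|=12, |F|=2, |δ|=26 (10 ε).
min D↑ (3 st, q0=0, F={1}): 0:7→1,j→2 1:7→1,j→1 2:7→1,j→1 [Hopcroft].
'7': N↓-sim [7, 4] end={s11,s2,s4,s8} ∉↓L; 1/1 del acc.
'jj': run [7, 6, 4] end={s11,s2,s4,s9} rej; 2/2 deletions ∈↓L.
2 obstructions.

A = [7, jj].


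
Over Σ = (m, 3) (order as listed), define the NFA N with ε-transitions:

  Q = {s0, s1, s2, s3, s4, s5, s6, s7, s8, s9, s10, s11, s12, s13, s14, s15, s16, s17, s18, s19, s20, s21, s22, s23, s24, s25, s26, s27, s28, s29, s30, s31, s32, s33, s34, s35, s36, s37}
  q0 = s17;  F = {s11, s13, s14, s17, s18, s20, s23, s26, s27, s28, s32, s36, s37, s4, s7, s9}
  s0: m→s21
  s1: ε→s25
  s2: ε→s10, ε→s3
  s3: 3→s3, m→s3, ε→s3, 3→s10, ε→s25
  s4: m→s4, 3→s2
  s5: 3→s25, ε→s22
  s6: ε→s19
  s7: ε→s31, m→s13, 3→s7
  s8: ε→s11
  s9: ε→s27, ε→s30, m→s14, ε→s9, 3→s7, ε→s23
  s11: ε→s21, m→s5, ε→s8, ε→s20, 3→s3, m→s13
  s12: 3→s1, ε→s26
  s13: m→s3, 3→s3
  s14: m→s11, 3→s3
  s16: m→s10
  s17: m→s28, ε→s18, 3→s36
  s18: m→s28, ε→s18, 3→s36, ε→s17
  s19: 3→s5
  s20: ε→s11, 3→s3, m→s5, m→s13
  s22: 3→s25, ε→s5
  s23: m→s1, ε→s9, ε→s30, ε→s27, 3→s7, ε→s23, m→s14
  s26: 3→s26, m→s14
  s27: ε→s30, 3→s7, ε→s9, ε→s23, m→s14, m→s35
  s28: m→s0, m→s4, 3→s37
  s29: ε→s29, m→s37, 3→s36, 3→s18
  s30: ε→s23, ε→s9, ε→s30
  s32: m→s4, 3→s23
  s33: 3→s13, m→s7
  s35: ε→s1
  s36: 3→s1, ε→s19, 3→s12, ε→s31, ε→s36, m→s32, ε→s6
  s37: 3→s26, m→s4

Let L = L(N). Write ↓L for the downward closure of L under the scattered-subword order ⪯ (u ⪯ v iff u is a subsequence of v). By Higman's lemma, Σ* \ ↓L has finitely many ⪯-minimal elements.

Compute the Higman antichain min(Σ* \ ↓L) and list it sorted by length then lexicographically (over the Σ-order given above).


Antichain: [mm3, 33m3, 3m33mm, 33mmmm].

|Q|=38, |F|=16, |δ|=90 (38 ε).
min D↑ (13 st, q0=0, F={7}): 0:m→1,3→2 1:m→3,3→4 2:m→5,3→6 3:m→3,3→7 4:m→3,3→6 5:m→3,3→8 6:m→9,3→6 7:m→7,3→7 8:m→9,3→10 9:m→11,3→7 10:m→12,3→10 11:m→12,3→7 12:m→7,3→7.
'mm3': run [32, 26, 16, 4] end={s10,s2,s25,s3} rej; 3/3 del acc.
'33m3': N↓-sim [32, 28, 22, 13, 3] end={s10,s25,s3} — reject; 4/4 del acc.
'3m33mm': N↓-sim [32, 28, 22, 20, 6, 4, 3] end={s10,s25,s3} — reject; 6/6 del acc.
'33mmmm': |S_i|=[32, 28, 22, 13, 10, 6, 3] end={s10,s25,s3} rej; 6/6 deletions ∈↓L.
4 minimals (antichain).


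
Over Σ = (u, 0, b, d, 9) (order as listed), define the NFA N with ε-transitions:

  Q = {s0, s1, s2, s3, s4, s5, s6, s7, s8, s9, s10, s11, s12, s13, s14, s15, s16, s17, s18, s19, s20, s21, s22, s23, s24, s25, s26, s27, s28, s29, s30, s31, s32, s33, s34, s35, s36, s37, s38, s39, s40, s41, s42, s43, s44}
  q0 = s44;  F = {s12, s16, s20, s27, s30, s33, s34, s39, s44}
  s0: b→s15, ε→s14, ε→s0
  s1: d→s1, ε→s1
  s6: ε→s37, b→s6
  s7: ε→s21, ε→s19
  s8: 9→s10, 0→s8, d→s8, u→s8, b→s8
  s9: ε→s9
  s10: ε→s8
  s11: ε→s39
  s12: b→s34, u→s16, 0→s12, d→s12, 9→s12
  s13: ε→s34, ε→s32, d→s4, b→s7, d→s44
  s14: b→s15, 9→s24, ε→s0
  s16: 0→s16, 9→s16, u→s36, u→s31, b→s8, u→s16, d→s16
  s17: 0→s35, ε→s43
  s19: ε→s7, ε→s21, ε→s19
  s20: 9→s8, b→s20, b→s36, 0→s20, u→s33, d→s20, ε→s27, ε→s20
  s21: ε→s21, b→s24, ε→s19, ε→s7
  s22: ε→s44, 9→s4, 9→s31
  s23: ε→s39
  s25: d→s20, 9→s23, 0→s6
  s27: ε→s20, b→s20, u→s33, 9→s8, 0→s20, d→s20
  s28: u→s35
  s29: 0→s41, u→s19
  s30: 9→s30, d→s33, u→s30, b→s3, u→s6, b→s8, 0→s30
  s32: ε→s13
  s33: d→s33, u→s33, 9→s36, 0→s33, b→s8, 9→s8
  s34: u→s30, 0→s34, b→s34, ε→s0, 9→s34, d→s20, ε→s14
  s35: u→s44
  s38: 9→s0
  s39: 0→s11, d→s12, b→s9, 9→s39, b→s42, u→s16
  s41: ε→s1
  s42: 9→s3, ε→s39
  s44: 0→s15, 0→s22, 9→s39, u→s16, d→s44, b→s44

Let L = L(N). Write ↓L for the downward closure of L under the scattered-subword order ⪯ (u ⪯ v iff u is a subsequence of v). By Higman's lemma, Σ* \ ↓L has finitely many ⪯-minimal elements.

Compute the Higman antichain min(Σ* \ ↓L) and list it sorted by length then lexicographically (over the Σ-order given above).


Antichain: [ub, 9dbd9].

|Q|=45, |F|=9, |δ|=108 (29 ε).
min D↑ (9 st, q0=0, F={3}): 0:u→1,0→0,b→0,d→0,9→2 1:u→1,0→1,b→3,d→1,9→1 2:u→1,0→2,b→2,d→4,9→2 3:u→3,0→3,b→3,d→3,9→3 4:u→1,0→4,b→5,d→4,9→4 5:u→6,0→5,b→5,d→7,9→5 6:u→6,0→6,b→3,d→8,9→6 7:u→8,0→7,b→7,d→7,9→3 8:u→8,0→8,b→3,d→8,9→3 (ε-aug+det+¬).
'ub': |S_i|=[25, 10, 5] end={s10,s3,s37,s6,s8} rej; 2/2 deletions ∈↓L.
'9dbd9': |S_i|=[25, 23, 18, 15, 6, 3] end={s10,s36,s8} ∉↓L; 5/5 deletions ∈↓L.
2 words, ⪯-incomp.


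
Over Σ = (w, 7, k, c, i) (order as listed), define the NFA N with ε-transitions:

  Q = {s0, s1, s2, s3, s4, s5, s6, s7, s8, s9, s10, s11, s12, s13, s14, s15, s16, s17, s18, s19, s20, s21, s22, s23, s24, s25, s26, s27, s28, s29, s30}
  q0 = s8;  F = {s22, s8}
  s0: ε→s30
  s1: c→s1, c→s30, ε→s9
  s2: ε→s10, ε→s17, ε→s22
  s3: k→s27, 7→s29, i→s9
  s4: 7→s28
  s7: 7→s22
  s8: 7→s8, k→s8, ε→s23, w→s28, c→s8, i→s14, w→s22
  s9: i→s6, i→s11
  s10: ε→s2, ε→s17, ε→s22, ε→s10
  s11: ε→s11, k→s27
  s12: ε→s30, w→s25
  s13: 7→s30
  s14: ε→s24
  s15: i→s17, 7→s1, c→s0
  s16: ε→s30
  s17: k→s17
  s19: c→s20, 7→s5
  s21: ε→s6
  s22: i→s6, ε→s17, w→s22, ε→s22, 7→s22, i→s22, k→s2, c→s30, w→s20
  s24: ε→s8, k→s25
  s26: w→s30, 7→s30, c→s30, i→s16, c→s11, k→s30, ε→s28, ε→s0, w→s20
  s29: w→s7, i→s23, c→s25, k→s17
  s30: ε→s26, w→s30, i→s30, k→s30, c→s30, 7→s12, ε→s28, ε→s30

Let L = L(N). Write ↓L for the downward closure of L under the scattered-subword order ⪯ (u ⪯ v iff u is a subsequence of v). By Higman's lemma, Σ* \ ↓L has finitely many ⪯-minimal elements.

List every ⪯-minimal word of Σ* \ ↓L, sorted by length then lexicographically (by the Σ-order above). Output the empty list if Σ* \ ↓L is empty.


Antichain: [wc].

|Q|=31, |F|=2, |δ|=71 (23 ε).
min D↑ (3 st, q0=0, F={2}): 0:w→1,7→0,k→0,c→0,i→0 1:w→1,7→1,k→1,c→2,i→1 2:w→2,7→2,k→2,c→2,i→2.
'wc': N↓-sim [19, 15, 10] end={s0,s11,s12,s16,s20,s25,s26,s27,s28,s30} ∉↓L; 2/2 del acc.
1 obstructions.


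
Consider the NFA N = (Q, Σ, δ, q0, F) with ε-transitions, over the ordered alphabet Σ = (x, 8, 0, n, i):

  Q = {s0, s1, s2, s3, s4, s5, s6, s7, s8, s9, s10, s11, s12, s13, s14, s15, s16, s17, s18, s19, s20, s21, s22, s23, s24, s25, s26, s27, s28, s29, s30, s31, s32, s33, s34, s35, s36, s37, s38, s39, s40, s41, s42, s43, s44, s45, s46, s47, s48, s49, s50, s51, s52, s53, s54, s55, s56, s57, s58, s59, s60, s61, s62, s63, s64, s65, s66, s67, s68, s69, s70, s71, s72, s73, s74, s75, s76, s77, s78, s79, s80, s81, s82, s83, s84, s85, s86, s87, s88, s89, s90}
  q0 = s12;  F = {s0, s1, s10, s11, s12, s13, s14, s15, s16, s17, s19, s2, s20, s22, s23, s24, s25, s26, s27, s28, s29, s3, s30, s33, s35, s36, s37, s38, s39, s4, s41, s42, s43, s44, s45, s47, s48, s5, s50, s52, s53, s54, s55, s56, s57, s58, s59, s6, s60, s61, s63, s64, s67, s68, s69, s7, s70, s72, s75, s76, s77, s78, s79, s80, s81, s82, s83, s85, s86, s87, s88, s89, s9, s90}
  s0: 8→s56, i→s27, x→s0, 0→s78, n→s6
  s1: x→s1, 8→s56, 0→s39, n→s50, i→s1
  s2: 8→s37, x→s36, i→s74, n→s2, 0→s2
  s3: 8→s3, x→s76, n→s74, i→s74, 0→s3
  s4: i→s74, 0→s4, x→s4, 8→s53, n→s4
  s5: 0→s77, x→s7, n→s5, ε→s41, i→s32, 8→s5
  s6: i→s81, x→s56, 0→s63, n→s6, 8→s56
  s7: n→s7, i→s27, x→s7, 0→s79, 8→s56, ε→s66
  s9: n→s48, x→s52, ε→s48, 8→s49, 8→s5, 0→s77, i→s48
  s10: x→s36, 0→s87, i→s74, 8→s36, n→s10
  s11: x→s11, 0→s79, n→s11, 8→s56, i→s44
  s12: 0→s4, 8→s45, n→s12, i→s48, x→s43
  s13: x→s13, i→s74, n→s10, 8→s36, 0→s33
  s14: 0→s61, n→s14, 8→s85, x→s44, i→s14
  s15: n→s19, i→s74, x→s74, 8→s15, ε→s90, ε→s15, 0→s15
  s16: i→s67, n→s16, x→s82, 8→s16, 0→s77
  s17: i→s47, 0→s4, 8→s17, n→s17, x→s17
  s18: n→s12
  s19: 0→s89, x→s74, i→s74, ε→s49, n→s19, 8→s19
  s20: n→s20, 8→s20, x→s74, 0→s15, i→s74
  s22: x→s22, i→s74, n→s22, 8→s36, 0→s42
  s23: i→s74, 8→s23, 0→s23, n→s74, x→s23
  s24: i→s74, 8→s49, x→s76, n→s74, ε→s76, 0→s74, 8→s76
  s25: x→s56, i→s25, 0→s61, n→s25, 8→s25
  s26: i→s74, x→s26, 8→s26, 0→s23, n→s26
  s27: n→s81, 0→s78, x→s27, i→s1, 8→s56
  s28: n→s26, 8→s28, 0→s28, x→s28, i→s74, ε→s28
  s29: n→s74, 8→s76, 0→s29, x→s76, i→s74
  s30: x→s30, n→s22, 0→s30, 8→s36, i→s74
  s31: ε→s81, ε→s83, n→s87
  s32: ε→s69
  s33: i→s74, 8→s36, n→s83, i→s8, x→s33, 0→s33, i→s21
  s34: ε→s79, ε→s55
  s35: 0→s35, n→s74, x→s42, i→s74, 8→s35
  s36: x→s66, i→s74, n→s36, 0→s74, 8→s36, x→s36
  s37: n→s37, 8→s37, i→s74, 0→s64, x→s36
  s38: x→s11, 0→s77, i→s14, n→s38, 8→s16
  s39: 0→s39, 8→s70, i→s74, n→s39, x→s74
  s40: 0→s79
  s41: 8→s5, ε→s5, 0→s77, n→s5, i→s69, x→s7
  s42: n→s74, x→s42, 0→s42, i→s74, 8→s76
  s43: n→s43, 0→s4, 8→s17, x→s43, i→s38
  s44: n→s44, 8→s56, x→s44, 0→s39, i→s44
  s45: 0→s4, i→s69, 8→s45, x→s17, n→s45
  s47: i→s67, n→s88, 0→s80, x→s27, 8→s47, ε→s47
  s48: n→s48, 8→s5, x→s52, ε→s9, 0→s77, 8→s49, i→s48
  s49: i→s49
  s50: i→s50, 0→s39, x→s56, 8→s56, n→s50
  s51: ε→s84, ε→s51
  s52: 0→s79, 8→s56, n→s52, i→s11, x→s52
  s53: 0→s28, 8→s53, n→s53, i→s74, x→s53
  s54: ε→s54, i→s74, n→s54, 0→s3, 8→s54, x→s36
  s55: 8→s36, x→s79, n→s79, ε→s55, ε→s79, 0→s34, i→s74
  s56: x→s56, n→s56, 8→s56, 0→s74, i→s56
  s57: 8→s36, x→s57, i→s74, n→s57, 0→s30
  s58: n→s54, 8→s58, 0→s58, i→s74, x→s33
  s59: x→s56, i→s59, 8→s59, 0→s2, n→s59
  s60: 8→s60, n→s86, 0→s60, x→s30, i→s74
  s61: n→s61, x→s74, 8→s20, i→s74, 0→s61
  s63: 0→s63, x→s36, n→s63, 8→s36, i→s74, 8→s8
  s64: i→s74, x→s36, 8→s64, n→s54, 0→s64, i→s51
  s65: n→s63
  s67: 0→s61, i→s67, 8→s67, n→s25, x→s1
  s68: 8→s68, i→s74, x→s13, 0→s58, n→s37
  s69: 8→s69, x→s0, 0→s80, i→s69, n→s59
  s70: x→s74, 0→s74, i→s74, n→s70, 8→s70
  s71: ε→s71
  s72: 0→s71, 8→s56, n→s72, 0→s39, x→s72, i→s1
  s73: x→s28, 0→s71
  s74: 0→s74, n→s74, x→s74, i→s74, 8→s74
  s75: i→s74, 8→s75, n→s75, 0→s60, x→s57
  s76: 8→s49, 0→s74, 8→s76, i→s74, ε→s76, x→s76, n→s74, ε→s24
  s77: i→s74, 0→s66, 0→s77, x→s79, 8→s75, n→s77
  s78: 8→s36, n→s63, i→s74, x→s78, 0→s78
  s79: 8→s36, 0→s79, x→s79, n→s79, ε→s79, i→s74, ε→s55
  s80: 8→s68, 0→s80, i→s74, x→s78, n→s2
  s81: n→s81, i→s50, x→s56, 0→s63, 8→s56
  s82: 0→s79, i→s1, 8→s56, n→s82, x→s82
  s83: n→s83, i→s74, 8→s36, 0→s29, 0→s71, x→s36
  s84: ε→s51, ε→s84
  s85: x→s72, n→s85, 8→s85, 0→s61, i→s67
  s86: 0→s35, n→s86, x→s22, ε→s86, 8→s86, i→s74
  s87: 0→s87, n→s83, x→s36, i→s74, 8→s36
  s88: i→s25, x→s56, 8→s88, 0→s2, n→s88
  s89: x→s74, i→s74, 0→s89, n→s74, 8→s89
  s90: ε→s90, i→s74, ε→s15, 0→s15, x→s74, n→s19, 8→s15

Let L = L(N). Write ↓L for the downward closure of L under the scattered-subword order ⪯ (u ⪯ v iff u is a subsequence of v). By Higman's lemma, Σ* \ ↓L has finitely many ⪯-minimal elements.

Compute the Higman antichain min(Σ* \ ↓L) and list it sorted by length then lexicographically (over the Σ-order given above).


Antichain: [0i, ix80, xii0x, 8inx0, 080n0n].

|Q|=91, |F|=74, |δ|=425 (31 ε).
min D↑ (70 st, q0=0, F={9}): 0:x→1,8→2,0→3,n→0,i→4 1:x→1,8→5,0→3,n→1,i→6 2:x→5,8→2,0→3,n→2,i→7 3:x→3,8→8,0→3,n→3,i→9 4:x→10,8→11,0→12,n→4,i→4 5:x→5,8→5,0→3,n→5,i→13 6:x→14,8→15,0→12,n→6,i→16 7:x→17,8→7,0→18,n→19,i→7 8:x→8,8→8,0→20,n→8,i→9 9:x→9,8→9,0→9,n→9,i→9 10:x→10,8→21,0→22,n→10,i→14 11:x→23,8→11,0→12,n→11,i→7 12:x→22,8→24,0→12,n→12,i→9 13:x→25,8→13,0→18,n→26,i→27 14:x→14,8→21,0→22,n→14,i→28 15:x→29,8→15,0→12,n→15,i→27 16:x→28,8→30,0→31,n→16,i→16 17:x→17,8→21,0→32,n→33,i→25 18:x→32,8→34,0→18,n→35,i→9 19:x→21,8→19,0→35,n→19,i→19 20:x→20,8→20,0→20,n→36,i→9 21:x→21,8→21,0→9,n→21,i→21 22:x→22,8→37,0→22,n→22,i→9 23:x→23,8→21,0→22,n→23,i→25 24:x→38,8→24,0→39,n→24,i→9 25:x→25,8→21,0→32,n→40,i→41 26:x→21,8→26,0→35,n→26,i→42 27:x→41,8→27,0→31,n→42,i→27 28:x→28,8→21,0→43,n→28,i→28 29:x→29,8→21,0→22,n→29,i→41 30:x→44,8→30,0→31,n→30,i→27 31:x→9,8→45,0→31,n→31,i→9 32:x→32,8→37,0→32,n→46,i→9 33:x→21,8→21,0→46,n→33,i→40 34:x→47,8→34,0→48,n→49,i→9 35:x→37,8→49,0→35,n→35,i→9 36:x→36,8→36,0→50,n→36,i→9 37:x→37,8→37,0→9,n→37,i→9 38:x→38,8→37,0→51,n→38,i→9 39:x→51,8→39,0→39,n→52,i→9 40:x→21,8→21,0→46,n→40,i→53 41:x→41,8→21,0→43,n→53,i→41 42:x→21,8→42,0→31,n→42,i→42 43:x→9,8→54,0→43,n→43,i→9 44:x→44,8→21,0→43,n→44,i→41 45:x→9,8→45,0→55,n→45,i→9 46:x→37,8→37,0→46,n→46,i→9 47:x→47,8→37,0→56,n→57,i→9 48:x→56,8→48,0→48,n→58,i→9 49:x→37,8→49,0→59,n→49,i→9 50:x→50,8→50,0→50,n→9,i→9 51:x→51,8→37,0→51,n→60,i→9 52:x→60,8→52,0→61,n→52,i→9 53:x→21,8→21,0→43,n→53,i→53 54:x→9,8→54,0→9,n→54,i→9 55:x→9,8→55,0→55,n→62,i→9 56:x→56,8→37,0→56,n→63,i→9 57:x→37,8→37,0→64,n→57,i→9 58:x→37,8→58,0→65,n→58,i→9 59:x→37,8→59,0→59,n→58,i→9 60:x→60,8→37,0→66,n→60,i→9 61:x→66,8→61,0→61,n→9,i→9 62:x→9,8→62,0→67,n→62,i→9 63:x→37,8→37,0→68,n→63,i→9 64:x→37,8→37,0→64,n→63,i→9 65:x→69,8→65,0→65,n→9,i→9 66:x→66,8→69,0→66,n→9,i→9 67:x→9,8→67,0→67,n→9,i→9 68:x→69,8→69,0→68,n→9,i→9 69:x→69,8→69,0→9,n→9,i→9.
'0i': |S_i|=[84, 52, 6] end={s21,s49,s51,s74,s8,s84} rej; 2/2 single-dels accept.
'ix80': N↓-sim [84, 75, 39, 9, 1] end={s74} rej; 4/4 del acc.
'xii0x': run [84, 75, 64, 24, 11, 1] end={s74} rej; 5/5 deletions ∈↓L.
'8inx0': run [84, 75, 49, 35, 7, 1] end={s74} — reject; 5/5 single-dels accept.
'080n0n': |S_i|=[84, 52, 41, 32, 19, 11, 1] end={s74} — reject; 6/6 del acc.
5 minimals (antichain).


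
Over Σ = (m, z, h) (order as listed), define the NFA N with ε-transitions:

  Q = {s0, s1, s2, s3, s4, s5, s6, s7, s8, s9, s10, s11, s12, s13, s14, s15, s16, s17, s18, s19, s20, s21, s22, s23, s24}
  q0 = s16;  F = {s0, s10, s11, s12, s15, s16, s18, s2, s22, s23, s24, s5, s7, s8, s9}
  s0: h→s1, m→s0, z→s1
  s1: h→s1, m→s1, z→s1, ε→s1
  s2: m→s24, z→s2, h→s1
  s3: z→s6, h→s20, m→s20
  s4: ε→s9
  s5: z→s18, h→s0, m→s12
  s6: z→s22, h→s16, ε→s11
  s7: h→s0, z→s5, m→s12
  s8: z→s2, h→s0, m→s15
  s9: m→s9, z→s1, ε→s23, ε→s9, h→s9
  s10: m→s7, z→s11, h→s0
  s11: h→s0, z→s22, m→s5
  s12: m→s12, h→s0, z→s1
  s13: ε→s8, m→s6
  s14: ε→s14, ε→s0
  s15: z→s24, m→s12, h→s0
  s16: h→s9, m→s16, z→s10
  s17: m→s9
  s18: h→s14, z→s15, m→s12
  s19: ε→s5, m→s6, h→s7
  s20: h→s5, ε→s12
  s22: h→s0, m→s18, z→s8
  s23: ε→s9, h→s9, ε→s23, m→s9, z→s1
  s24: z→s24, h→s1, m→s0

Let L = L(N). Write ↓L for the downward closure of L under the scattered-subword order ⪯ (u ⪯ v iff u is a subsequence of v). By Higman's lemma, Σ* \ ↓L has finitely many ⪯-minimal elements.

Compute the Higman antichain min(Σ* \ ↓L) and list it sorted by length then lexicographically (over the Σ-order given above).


min(Σ*\↓L) = [hz, zhh, zmmz, zzzzzh].

|Q|=25, |F|=15, |δ|=70 (12 ε).
min D↑ (15 st, q0=0, F={6}): 0:m→0,z→1,h→2 1:m→3,z→4,h→5 2:m→2,z→6,h→2 3:m→7,z→8,h→5 4:m→8,z→9,h→5 5:m→5,z→6,h→6 6:m→6,z→6,h→6 7:m→7,z→6,h→5 8:m→7,z→10,h→5 9:m→10,z→11,h→5 10:m→7,z→12,h→5 11:m→12,z→13,h→5 12:m→7,z→14,h→5 13:m→14,z→13,h→6 14:m→5,z→14,h→6 (ε-aug+det+¬).
'hz': N↓-sim [17, 5, 1] end={s1} — reject; 2/2 deletions ∈↓L.
'zhh': |S_i|=[17, 14, 3, 1] end={s1} ∉↓L; 3/3 del acc.
'zmmz': run [17, 14, 9, 3, 1] end={s1} — reject; 4/4 deletions ∈↓L.
'zzzzzh': run [17, 14, 12, 10, 7, 4, 1] end={s1} ∉↓L; 6/6 single-dels accept.
4 words, ⪯-incomp.


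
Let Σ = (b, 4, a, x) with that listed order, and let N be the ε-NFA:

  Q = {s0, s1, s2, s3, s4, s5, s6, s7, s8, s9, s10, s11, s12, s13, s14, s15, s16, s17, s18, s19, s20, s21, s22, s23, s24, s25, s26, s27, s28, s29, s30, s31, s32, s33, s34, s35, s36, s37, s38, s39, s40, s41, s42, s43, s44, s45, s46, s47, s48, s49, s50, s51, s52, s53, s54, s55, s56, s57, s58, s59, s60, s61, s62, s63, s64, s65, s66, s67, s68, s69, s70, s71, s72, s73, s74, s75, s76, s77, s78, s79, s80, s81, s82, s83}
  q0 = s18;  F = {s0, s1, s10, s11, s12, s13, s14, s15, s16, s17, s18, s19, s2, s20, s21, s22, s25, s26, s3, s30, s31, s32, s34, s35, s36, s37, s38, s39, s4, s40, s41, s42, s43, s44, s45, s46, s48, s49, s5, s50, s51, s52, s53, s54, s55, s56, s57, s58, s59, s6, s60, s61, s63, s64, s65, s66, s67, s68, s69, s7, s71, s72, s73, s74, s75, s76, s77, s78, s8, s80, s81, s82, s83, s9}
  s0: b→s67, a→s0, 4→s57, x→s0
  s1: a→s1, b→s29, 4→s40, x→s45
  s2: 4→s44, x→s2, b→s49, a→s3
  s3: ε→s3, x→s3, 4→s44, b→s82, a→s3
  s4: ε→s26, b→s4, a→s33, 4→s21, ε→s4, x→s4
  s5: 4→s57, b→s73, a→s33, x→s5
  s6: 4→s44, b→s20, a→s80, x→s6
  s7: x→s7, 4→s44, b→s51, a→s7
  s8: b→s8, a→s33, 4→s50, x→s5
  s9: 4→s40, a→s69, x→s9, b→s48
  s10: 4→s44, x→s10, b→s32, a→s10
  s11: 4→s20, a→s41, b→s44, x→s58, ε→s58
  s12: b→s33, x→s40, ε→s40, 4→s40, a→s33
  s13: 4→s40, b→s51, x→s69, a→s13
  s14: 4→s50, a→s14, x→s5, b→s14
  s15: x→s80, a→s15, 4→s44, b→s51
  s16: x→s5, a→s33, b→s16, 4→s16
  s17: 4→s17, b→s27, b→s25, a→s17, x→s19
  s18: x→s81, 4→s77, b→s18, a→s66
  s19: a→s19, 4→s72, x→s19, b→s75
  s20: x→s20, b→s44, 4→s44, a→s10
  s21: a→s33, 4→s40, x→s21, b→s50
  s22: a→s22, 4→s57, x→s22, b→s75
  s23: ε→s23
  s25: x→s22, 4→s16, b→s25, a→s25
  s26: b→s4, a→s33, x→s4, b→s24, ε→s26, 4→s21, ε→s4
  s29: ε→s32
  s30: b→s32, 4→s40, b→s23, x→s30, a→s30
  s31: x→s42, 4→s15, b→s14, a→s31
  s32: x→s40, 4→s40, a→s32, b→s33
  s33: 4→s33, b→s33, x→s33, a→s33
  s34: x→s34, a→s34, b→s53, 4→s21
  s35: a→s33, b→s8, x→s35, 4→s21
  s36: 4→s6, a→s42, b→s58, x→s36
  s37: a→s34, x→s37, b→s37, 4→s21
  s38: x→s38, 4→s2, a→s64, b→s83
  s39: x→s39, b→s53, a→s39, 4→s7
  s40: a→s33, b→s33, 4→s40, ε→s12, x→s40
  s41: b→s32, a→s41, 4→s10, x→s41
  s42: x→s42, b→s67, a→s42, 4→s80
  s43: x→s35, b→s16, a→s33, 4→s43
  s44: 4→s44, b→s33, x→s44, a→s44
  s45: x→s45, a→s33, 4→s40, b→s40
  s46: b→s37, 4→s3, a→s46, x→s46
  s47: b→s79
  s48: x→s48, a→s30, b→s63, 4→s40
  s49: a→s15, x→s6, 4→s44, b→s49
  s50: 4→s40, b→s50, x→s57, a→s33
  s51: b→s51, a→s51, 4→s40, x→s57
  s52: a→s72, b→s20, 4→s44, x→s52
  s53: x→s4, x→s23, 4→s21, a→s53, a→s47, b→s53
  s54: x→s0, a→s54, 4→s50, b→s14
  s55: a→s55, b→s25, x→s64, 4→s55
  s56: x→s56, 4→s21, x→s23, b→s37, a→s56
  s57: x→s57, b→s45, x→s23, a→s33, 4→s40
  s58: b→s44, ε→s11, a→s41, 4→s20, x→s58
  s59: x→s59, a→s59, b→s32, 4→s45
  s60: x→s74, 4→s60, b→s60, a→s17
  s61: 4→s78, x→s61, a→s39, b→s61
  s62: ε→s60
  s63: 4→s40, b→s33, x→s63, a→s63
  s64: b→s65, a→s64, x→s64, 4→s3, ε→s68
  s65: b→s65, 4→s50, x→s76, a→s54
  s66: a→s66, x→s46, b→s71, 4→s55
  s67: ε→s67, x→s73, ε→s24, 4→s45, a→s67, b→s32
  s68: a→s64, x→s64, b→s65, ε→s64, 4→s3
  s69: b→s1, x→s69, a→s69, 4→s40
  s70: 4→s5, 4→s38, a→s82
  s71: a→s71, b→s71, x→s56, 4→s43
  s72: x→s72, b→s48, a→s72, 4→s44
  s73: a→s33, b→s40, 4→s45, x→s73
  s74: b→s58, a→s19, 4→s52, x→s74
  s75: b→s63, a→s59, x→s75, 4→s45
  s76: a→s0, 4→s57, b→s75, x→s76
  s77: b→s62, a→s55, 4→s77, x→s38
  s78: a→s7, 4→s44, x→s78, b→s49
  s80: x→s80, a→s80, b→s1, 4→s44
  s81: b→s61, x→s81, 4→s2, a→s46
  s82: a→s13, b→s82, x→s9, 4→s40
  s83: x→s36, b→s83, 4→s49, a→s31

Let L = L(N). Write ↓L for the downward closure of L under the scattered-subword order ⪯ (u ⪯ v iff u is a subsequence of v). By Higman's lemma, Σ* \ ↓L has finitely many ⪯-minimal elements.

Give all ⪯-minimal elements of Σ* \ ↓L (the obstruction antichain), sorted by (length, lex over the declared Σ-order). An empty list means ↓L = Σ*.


|Q|=84, |F|=74, |δ|=327 (16 ε).
min D↑ (71 st, q0=0, F={32}): 0:b→0,4→1,a→2,x→3 1:b→4,4→1,a→5,x→6 2:b→7,4→5,a→2,x→8 3:b→9,4→10,a→8,x→3 4:b→4,4→4,a→11,x→12 5:b→13,4→5,a→5,x→14 6:b→15,4→10,a→14,x→6 7:b→7,4→16,a→7,x→17 8:b→18,4→19,a→8,x→8 9:b→9,4→20,a→21,x→9 10:b→22,4→23,a→19,x→10 11:b→13,4→11,a→11,x→24 12:b→25,4→26,a→24,x→12 13:b→13,4→27,a→13,x→28 14:b→29,4→19,a→14,x→14 15:b→15,4→22,a→30,x→31 16:b→27,4→16,a→32,x→33 17:b→18,4→34,a→17,x→17 18:b→18,4→34,a→35,x→18 19:b→36,4→23,a→19,x→19 20:b→22,4→23,a→37,x→20 21:b→38,4→37,a→21,x→21 22:b→22,4→23,a→39,x→40 23:b→32,4→23,a→23,x→23 24:b→41,4→42,a→24,x→24 25:b→23,4→43,a→44,x→25 26:b→43,4→23,a→42,x→26 27:b→27,4→27,a→32,x→45 28:b→41,4→46,a→28,x→28 29:b→29,4→47,a→48,x→49 30:b→50,4→39,a→30,x→51 31:b→25,4→40,a→51,x→31 32:b→32,4→32,a→32,x→32 33:b→52,4→34,a→32,x→33 34:b→47,4→53,a→32,x→34 35:b→38,4→34,a→35,x→35 36:b→36,4→53,a→54,x→55 37:b→56,4→23,a→37,x→37 38:b→38,4→34,a→38,x→57 39:b→56,4→23,a→39,x→58 40:b→43,4→23,a→58,x→40 41:b→59,4→60,a→61,x→41 42:b→62,4→23,a→42,x→42 43:b→23,4→23,a→63,x→43 44:b→64,4→63,a→44,x→44 45:b→65,4→46,a→32,x→45 46:b→60,4→53,a→32,x→46 47:b→47,4→53,a→32,x→46 48:b→50,4→47,a→48,x→66 49:b→41,4→46,a→66,x→49 50:b→50,4→47,a→50,x→45 51:b→67,4→58,a→51,x→51 52:b→52,4→47,a→32,x→45 53:b→32,4→53,a→32,x→53 54:b→56,4→53,a→54,x→68 55:b→62,4→53,a→68,x→55 56:b→56,4→53,a→56,x→46 57:b→57,4→34,a→32,x→57 58:b→69,4→23,a→58,x→58 59:b→32,4→53,a→59,x→59 60:b→53,4→53,a→32,x→60 61:b→64,4→60,a→61,x→61 62:b→59,4→53,a→70,x→62 63:b→64,4→23,a→63,x→63 64:b→32,4→53,a→64,x→53 65:b→53,4→60,a→32,x→65 66:b→67,4→46,a→66,x→66 67:b→64,4→60,a→67,x→65 68:b→69,4→53,a→68,x→68 69:b→64,4→53,a→69,x→60 70:b→64,4→53,a→70,x→70.
'ab4a': N↓-sim [82, 64, 46, 14, 1] end={s33} — reject; 4/4 del acc.
'x44b': run [82, 70, 32, 4, 1] end={s33} ∉↓L; 4/4 del acc.
'4bxbbb': run [82, 67, 55, 37, 22, 8, 1] end={s33} ∉↓L; 6/6 single-dels accept.
'xbabxa': run [82, 70, 56, 39, 22, 13, 1] end={s33} ∉↓L; 6/6 deletions ∈↓L.
4 obstructions.

Antichain: [ab4a, x44b, 4bxbbb, xbabxa].
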